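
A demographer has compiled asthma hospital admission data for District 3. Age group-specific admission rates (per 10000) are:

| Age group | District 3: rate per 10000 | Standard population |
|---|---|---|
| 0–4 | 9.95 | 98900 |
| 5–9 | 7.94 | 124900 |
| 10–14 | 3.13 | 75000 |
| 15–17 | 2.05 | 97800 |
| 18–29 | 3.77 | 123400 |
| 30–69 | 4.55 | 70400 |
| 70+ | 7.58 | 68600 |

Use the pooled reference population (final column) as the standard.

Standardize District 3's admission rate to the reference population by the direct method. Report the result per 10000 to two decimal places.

Standard total = 659000; weights = 0.1501, 0.1895, 0.1138, 0.1484, 0.1873, 0.1068, 0.1041.
Standardized rate: 0.1501×9.95 + 0.1895×7.94 + 0.1138×3.13 + 0.1484×2.05 + 0.1873×3.77 + 0.1068×4.55 + 0.1041×7.58 = 5.6396 per 10000.

5.64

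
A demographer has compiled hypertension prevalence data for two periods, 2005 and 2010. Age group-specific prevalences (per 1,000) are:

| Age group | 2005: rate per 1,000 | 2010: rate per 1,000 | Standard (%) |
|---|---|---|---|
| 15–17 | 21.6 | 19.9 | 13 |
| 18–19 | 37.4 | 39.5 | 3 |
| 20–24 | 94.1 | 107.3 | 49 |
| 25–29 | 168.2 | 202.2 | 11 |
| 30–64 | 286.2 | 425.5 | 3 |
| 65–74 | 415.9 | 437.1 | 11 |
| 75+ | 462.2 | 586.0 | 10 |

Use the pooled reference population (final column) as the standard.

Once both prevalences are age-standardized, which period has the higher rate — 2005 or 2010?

2010

Standard weights: 0.13, 0.03, 0.49, 0.11, 0.03, 0.11, 0.10.
2005: 0.1300×21.6 + 0.0300×37.4 + 0.4900×94.1 + 0.1100×168.2 + 0.0300×286.2 + 0.1100×415.9 + 0.1000×462.2 = 169.0960 per 1,000.
2010: 0.1300×19.9 + 0.0300×39.5 + 0.4900×107.3 + 0.1100×202.2 + 0.0300×425.5 + 0.1100×437.1 + 0.1000×586.0 = 198.0370 per 1,000.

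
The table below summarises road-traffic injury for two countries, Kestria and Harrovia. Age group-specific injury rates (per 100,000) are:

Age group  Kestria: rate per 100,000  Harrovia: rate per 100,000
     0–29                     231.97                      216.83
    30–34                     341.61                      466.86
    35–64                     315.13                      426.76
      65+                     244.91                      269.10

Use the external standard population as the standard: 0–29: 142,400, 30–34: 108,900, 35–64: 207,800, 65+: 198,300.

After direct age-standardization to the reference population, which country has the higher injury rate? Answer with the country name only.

Standard total = 657,400; weights = 0.2166, 0.1657, 0.3161, 0.3016.
Kestria: 0.2166×231.97 + 0.1657×341.61 + 0.3161×315.13 + 0.3016×244.91 = 280.3218 per 100,000.
Harrovia: 0.2166×216.83 + 0.1657×466.86 + 0.3161×426.76 + 0.3016×269.10 = 340.3725 per 100,000.

Harrovia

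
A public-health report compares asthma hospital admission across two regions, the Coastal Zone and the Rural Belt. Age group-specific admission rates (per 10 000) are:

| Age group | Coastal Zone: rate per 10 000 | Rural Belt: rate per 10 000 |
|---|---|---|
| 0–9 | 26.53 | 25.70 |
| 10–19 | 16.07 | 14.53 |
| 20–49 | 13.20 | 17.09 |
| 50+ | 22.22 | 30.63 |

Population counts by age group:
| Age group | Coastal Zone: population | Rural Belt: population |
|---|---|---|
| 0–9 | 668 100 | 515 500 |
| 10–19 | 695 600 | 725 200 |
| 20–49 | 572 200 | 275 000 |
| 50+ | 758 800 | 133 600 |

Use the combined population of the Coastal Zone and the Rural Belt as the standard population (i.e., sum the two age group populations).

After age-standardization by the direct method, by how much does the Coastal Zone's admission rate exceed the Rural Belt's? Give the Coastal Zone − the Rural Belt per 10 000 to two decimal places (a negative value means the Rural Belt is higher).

-1.76

Combined standard total = 4 344 000; weights = 0.2725, 0.3271, 0.1950, 0.2054.
The Coastal Zone: 0.2725×26.53 + 0.3271×16.07 + 0.1950×13.20 + 0.2054×22.22 = 19.6237 per 10 000.
The Rural Belt: 0.2725×25.70 + 0.3271×14.53 + 0.1950×17.09 + 0.2054×30.63 = 21.3802 per 10 000.
Difference = 19.6237 − 21.3802 = -1.7565.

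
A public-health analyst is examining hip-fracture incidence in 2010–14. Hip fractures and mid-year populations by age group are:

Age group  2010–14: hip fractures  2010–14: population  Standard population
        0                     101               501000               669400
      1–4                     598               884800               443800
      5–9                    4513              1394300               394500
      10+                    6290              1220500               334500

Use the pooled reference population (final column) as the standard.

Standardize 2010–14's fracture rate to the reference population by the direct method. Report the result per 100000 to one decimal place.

Age-specific rates per 100000 for 2010–14: 20.16, 67.59, 323.67, 515.36.
Standard total = 1842200; weights = 0.3634, 0.2409, 0.2141, 0.1816.
Standardized rate: 0.3634×20.16 + 0.2409×67.59 + 0.2141×323.67 + 0.1816×515.36 = 186.4988 per 100000.

186.5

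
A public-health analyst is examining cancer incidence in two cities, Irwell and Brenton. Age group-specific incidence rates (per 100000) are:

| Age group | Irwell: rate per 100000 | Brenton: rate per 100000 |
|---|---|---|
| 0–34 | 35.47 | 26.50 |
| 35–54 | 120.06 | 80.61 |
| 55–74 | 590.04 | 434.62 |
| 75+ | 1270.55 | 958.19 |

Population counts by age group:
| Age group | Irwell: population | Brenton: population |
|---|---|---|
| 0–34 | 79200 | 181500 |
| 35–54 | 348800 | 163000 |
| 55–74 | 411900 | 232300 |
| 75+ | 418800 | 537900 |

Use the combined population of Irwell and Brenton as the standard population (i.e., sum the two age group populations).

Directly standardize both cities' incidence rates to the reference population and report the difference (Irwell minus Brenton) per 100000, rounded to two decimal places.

177.59

Combined standard total = 2373400; weights = 0.1098, 0.2156, 0.2714, 0.4031.
Irwell: 0.1098×35.47 + 0.2156×120.06 + 0.2714×590.04 + 0.4031×1270.55 = 702.0867 per 100000.
Brenton: 0.1098×26.50 + 0.2156×80.61 + 0.2714×434.62 + 0.4031×958.19 = 524.4996 per 100000.
Difference = 702.0867 − 524.4996 = 177.5872.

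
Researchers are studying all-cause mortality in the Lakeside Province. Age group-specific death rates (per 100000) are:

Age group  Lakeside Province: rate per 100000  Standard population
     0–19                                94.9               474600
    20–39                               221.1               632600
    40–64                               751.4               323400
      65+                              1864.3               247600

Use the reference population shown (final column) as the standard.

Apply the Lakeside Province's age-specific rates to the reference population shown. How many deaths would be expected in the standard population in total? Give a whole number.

8895

Expected deaths = Σ (standard pop × age-specific rate ÷ 100000)
= 474600×94.9/100000 + 632600×221.1/100000 + 323400×751.4/100000 + 247600×1864.3/100000
= 450.40 + 1398.68 + 2430.03 + 4616.01 = 8895.11.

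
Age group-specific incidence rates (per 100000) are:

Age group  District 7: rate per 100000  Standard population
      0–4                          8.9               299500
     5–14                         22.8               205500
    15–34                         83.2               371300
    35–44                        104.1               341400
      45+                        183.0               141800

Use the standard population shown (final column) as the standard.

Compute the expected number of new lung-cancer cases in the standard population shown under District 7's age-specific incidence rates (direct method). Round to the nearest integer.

997

Expected new lung-cancer cases = Σ (standard pop × age-specific rate ÷ 100000)
= 299500×8.9/100000 + 205500×22.8/100000 + 371300×83.2/100000 + 341400×104.1/100000 + 141800×183.0/100000
= 26.66 + 46.85 + 308.92 + 355.40 + 259.49 = 997.32.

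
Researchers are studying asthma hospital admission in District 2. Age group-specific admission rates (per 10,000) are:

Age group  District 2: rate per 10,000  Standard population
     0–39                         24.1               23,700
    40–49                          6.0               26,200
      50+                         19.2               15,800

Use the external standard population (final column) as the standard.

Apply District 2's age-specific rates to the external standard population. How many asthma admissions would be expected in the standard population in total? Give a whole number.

Expected asthma admissions = Σ (standard pop × age-specific rate ÷ 10,000)
= 23,700×24.1/10,000 + 26,200×6.0/10,000 + 15,800×19.2/10,000
= 57.12 + 15.72 + 30.34 = 103.17.

103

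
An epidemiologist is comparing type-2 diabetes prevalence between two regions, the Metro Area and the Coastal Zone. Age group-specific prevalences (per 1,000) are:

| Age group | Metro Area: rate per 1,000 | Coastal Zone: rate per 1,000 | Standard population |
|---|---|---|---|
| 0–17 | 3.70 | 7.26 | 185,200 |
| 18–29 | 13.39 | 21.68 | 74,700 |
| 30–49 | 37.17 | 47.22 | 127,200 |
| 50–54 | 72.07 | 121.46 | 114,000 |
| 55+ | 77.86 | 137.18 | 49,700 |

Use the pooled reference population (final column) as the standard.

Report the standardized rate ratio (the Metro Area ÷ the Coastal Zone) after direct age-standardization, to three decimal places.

Standard total = 550,800; weights = 0.3362, 0.1356, 0.2309, 0.2070, 0.0902.
The Metro Area: 0.3362×3.70 + 0.1356×13.39 + 0.2309×37.17 + 0.2070×72.07 + 0.0902×77.86 = 33.5859 per 1,000.
The Coastal Zone: 0.3362×7.26 + 0.1356×21.68 + 0.2309×47.22 + 0.2070×121.46 + 0.0902×137.18 = 53.8030 per 1,000.
Ratio = 33.5859 ÷ 53.8030 = 0.62424.

0.624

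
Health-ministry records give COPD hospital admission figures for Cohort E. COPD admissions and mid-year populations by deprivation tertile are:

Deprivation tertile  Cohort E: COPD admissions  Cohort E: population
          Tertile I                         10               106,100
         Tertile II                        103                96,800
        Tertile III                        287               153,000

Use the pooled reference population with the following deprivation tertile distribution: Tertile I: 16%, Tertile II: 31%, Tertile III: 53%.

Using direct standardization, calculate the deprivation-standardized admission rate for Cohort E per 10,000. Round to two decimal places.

13.39

Deprivation-specific rates per 10,000 for Cohort E: 0.94, 10.64, 18.76.
Standard weights: 0.16, 0.31, 0.53.
Standardized rate: 0.1600×0.94 + 0.3100×10.64 + 0.5300×18.76 = 13.3912 per 10,000.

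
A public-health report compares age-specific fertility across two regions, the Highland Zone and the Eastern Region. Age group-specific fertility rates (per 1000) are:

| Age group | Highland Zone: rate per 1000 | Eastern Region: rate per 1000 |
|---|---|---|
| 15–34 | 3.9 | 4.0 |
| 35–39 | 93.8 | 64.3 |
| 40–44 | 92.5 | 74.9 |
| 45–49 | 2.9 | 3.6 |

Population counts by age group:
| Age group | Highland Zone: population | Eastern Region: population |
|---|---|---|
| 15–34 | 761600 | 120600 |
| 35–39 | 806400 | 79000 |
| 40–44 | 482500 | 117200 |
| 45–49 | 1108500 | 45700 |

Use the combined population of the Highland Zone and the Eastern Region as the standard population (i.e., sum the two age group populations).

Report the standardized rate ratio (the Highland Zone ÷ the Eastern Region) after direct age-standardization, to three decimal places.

1.327

Combined standard total = 3521500; weights = 0.2505, 0.2514, 0.1703, 0.3278.
The Highland Zone: 0.2505×3.9 + 0.2514×93.8 + 0.1703×92.5 + 0.3278×2.9 = 41.2638 per 1000.
The Eastern Region: 0.2505×4.0 + 0.2514×64.3 + 0.1703×74.9 + 0.3278×3.6 = 31.1040 per 1000.
Ratio = 41.2638 ÷ 31.1040 = 1.32664.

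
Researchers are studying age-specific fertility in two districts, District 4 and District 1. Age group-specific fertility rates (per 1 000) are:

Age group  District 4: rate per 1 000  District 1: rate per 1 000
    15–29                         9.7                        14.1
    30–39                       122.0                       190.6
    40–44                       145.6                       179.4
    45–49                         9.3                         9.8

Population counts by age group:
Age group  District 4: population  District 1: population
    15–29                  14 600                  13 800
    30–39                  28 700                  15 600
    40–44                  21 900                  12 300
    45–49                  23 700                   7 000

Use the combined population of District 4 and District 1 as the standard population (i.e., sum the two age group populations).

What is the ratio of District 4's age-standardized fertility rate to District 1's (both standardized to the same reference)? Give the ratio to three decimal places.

0.716

Combined standard total = 137 600; weights = 0.2064, 0.3219, 0.2485, 0.2231.
District 4: 0.2064×9.7 + 0.3219×122.0 + 0.2485×145.6 + 0.2231×9.3 = 79.5430 per 1 000.
District 1: 0.2064×14.1 + 0.3219×190.6 + 0.2485×179.4 + 0.2231×9.8 = 111.0491 per 1 000.
Ratio = 79.5430 ÷ 111.0491 = 0.71629.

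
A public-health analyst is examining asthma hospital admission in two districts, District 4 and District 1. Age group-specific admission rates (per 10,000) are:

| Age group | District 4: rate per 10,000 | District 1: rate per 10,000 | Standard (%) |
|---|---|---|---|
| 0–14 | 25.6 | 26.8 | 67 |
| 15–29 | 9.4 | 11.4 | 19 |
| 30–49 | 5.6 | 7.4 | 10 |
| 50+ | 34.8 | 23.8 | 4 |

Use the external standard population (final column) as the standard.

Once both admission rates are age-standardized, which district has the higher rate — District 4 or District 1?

District 1

Standard weights: 0.67, 0.19, 0.10, 0.04.
District 4: 0.6700×25.6 + 0.1900×9.4 + 0.1000×5.6 + 0.0400×34.8 = 20.8900 per 10,000.
District 1: 0.6700×26.8 + 0.1900×11.4 + 0.1000×7.4 + 0.0400×23.8 = 21.8140 per 10,000.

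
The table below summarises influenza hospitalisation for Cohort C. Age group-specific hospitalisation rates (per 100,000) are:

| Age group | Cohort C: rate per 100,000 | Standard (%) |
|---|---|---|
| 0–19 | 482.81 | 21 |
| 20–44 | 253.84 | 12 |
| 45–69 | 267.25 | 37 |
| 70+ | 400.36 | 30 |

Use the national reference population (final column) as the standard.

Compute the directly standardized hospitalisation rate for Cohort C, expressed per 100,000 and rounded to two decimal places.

350.84

Standard weights: 0.21, 0.12, 0.37, 0.30.
Standardized rate: 0.2100×482.81 + 0.1200×253.84 + 0.3700×267.25 + 0.3000×400.36 = 350.8414 per 100,000.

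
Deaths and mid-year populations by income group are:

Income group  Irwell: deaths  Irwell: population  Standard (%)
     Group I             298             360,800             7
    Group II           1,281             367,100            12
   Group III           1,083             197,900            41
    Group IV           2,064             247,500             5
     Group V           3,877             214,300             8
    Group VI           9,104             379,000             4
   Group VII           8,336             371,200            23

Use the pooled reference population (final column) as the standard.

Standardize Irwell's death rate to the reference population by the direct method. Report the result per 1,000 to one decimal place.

10.7

Income-specific rates per 1,000 for Irwell: 0.826, 3.490, 5.472, 8.339, 18.091, 24.021, 22.457.
Standard weights: 0.07, 0.12, 0.41, 0.05, 0.08, 0.04, 0.23.
Standardized rate: 0.0700×0.826 + 0.1200×3.490 + 0.4100×5.472 + 0.0500×8.339 + 0.0800×18.091 + 0.0400×24.021 + 0.2300×22.457 = 10.7105 per 1,000.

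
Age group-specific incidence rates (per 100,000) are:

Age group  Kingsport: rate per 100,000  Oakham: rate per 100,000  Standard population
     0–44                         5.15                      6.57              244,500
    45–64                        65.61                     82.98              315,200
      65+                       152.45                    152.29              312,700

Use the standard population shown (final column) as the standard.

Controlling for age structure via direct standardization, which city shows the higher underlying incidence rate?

Standard total = 872,400; weights = 0.2803, 0.3613, 0.3584.
Kingsport: 0.2803×5.15 + 0.3613×65.61 + 0.3584×152.45 = 79.7920 per 100,000.
Oakham: 0.2803×6.57 + 0.3613×82.98 + 0.3584×152.29 = 86.4085 per 100,000.

Oakham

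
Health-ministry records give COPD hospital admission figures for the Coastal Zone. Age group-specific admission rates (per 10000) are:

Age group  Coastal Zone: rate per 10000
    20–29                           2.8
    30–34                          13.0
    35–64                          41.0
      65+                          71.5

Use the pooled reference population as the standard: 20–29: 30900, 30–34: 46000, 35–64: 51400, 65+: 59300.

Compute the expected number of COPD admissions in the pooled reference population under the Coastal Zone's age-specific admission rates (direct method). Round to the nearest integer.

Expected COPD admissions = Σ (standard pop × age-specific rate ÷ 10000)
= 30900×2.8/10000 + 46000×13.0/10000 + 51400×41.0/10000 + 59300×71.5/10000
= 8.65 + 59.80 + 210.74 + 424.00 = 703.19.

703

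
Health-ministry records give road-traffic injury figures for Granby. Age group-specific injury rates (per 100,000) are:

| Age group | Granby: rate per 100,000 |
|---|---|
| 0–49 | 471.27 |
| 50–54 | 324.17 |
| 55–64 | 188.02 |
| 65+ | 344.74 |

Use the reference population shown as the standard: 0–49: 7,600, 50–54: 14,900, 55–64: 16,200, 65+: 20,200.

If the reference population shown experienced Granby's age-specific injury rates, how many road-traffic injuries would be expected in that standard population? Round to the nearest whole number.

184

Expected road-traffic injuries = Σ (standard pop × age-specific rate ÷ 100,000)
= 7,600×471.27/100,000 + 14,900×324.17/100,000 + 16,200×188.02/100,000 + 20,200×344.74/100,000
= 35.82 + 48.30 + 30.46 + 69.64 = 184.21.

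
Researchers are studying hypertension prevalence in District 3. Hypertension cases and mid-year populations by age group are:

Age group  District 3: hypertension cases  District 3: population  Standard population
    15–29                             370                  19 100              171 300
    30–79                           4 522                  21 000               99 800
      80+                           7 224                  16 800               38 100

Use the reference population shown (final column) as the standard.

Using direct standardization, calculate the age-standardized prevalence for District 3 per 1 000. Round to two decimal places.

133.22

Age-specific rates per 1 000 for District 3: 19.372, 215.333, 430.000.
Standard total = 309 200; weights = 0.5540, 0.3228, 0.1232.
Standardized rate: 0.5540×19.372 + 0.3228×215.333 + 0.1232×430.000 = 133.2201 per 1 000.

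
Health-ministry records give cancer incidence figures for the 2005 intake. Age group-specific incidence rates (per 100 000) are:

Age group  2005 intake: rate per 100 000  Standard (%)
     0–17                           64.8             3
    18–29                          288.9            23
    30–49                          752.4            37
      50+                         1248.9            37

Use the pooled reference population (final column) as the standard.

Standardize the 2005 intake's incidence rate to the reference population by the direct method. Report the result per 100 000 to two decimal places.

Standard weights: 0.03, 0.23, 0.37, 0.37.
Standardized rate: 0.0300×64.8 + 0.2300×288.9 + 0.3700×752.4 + 0.3700×1248.9 = 808.8720 per 100 000.

808.87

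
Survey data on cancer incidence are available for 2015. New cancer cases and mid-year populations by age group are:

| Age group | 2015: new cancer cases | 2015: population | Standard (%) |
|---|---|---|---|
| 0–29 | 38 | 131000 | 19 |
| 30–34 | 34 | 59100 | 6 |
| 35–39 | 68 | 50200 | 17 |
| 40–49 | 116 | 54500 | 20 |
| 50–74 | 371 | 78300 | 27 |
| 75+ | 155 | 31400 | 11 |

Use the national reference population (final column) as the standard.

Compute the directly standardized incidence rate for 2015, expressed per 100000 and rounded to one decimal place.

Age-specific rates per 100000 for 2015: 29.01, 57.53, 135.46, 212.84, 473.82, 493.63.
Standard weights: 0.19, 0.06, 0.17, 0.20, 0.27, 0.11.
Standardized rate: 0.1900×29.01 + 0.0600×57.53 + 0.1700×135.46 + 0.2000×212.84 + 0.2700×473.82 + 0.1100×493.63 = 256.7903 per 100000.

256.8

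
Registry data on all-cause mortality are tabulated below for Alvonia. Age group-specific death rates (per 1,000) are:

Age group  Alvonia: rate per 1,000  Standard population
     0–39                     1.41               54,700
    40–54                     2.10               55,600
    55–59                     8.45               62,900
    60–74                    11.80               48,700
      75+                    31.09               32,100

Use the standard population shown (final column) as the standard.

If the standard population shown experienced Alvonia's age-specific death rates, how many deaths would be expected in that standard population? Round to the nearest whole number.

2298

Expected deaths = Σ (standard pop × age-specific rate ÷ 1,000)
= 54,700×1.41/1,000 + 55,600×2.10/1,000 + 62,900×8.45/1,000 + 48,700×11.80/1,000 + 32,100×31.09/1,000
= 77.13 + 116.76 + 531.50 + 574.66 + 997.99 = 2298.04.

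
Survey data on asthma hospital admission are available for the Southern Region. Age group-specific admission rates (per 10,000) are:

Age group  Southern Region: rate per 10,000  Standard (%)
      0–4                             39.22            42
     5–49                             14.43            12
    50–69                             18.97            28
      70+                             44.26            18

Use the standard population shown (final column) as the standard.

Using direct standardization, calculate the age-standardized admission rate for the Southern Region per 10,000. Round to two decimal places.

Standard weights: 0.42, 0.12, 0.28, 0.18.
Standardized rate: 0.4200×39.22 + 0.1200×14.43 + 0.2800×18.97 + 0.1800×44.26 = 31.4824 per 10,000.

31.48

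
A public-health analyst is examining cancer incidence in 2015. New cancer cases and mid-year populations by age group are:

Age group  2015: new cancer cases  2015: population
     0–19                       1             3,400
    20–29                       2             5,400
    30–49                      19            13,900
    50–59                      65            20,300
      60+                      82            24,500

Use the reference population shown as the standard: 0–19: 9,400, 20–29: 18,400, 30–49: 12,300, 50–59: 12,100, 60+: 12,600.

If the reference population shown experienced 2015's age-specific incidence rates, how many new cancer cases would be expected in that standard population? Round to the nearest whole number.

107

Age-specific rates per 100,000 for 2015: 29.41, 37.04, 136.69, 320.20, 334.69.
Expected new cancer cases = Σ (standard pop × age-specific rate ÷ 100,000)
= 9,400×29.41/100,000 + 18,400×37.04/100,000 + 12,300×136.69/100,000 + 12,100×320.20/100,000 + 12,600×334.69/100,000
= 2.76 + 6.81 + 16.81 + 38.74 + 42.17 = 107.31.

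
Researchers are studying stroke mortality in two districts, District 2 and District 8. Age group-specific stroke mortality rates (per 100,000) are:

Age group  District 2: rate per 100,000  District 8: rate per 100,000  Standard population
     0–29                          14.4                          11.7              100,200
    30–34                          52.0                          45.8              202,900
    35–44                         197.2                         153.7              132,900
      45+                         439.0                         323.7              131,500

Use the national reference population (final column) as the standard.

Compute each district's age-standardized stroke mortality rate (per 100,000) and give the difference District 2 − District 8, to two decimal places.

Standard total = 567,500; weights = 0.1766, 0.3575, 0.2342, 0.2317.
District 2: 0.1766×14.4 + 0.3575×52.0 + 0.2342×197.2 + 0.2317×439.0 = 169.0398 per 100,000.
District 8: 0.1766×11.7 + 0.3575×45.8 + 0.2342×153.7 + 0.2317×323.7 = 129.4422 per 100,000.
Difference = 169.0398 − 129.4422 = 39.5976.

39.60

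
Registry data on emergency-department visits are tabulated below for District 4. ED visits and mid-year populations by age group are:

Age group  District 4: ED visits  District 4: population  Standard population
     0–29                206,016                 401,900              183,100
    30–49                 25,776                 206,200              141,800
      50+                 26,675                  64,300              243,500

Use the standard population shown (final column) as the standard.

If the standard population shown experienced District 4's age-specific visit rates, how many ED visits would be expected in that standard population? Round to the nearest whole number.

212600

Age-specific rates per 1,000 for District 4: 512.605, 125.005, 414.852.
Expected ED visits = Σ (standard pop × age-specific rate ÷ 1,000)
= 183,100×512.605/1,000 + 141,800×125.005/1,000 + 243,500×414.852/1,000
= 93858.00 + 17725.69 + 101016.52 = 212600.21.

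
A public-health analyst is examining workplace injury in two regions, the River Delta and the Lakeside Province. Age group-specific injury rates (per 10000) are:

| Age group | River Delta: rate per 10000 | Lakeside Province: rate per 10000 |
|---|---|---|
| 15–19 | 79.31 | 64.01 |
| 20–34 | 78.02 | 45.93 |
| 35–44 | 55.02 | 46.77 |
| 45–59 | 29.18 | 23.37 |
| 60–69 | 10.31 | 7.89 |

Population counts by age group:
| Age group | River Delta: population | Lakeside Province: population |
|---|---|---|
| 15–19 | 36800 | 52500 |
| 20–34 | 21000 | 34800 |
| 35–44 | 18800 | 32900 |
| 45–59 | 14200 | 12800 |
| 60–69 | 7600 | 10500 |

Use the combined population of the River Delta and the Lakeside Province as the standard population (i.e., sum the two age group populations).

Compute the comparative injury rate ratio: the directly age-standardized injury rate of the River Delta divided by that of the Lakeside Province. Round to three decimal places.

1.330

Combined standard total = 241900; weights = 0.3692, 0.2307, 0.2137, 0.1116, 0.0748.
The River Delta: 0.3692×79.31 + 0.2307×78.02 + 0.2137×55.02 + 0.1116×29.18 + 0.0748×10.31 = 63.0629 per 10000.
The Lakeside Province: 0.3692×64.01 + 0.2307×45.93 + 0.2137×46.77 + 0.1116×23.37 + 0.0748×7.89 = 47.4196 per 10000.
Ratio = 63.0629 ÷ 47.4196 = 1.32989.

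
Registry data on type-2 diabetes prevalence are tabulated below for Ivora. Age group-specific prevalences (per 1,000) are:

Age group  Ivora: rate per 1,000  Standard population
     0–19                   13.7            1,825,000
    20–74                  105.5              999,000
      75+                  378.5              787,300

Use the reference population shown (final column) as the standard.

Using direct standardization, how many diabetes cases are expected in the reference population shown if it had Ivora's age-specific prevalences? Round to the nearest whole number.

Expected diabetes cases = Σ (standard pop × age-specific rate ÷ 1,000)
= 1,825,000×13.7/1,000 + 999,000×105.5/1,000 + 787,300×378.5/1,000
= 25002.50 + 105394.50 + 297993.05 = 428390.05.

428390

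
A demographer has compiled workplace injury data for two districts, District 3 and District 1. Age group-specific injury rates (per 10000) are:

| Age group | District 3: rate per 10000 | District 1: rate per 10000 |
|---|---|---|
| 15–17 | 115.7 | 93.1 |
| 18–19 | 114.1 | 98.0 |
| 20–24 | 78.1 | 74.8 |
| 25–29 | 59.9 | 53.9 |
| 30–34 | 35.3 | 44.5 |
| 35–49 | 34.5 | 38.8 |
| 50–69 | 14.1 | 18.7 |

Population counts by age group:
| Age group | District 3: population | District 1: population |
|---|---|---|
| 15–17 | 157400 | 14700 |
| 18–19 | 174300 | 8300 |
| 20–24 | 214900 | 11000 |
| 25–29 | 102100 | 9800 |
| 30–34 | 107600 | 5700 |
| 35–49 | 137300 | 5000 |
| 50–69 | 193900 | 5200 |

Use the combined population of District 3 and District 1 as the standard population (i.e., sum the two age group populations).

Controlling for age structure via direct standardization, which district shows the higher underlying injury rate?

District 3

Combined standard total = 1147200; weights = 0.1500, 0.1592, 0.1969, 0.0975, 0.0988, 0.1240, 0.1736.
District 3: 0.1500×115.7 + 0.1592×114.1 + 0.1969×78.1 + 0.0975×59.9 + 0.0988×35.3 + 0.1240×34.5 + 0.1736×14.1 = 66.9529 per 10000.
District 1: 0.1500×93.1 + 0.1592×98.0 + 0.1969×74.8 + 0.0975×53.9 + 0.0988×44.5 + 0.1240×38.8 + 0.1736×18.7 = 62.0051 per 10000.
The crude rates (66.45 vs 68.31) would put District 1 higher, but that reflects its age composition; once standardized to a common age structure, District 3 has the higher underlying rate.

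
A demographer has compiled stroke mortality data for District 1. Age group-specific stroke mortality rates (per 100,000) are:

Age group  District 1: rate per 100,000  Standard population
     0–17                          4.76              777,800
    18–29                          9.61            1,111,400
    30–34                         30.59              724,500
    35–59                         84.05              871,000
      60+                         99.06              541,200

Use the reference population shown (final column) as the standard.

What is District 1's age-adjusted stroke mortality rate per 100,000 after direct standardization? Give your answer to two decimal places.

40.58

Standard total = 4,025,900; weights = 0.1932, 0.2761, 0.1800, 0.2163, 0.1344.
Standardized rate: 0.1932×4.76 + 0.2761×9.61 + 0.1800×30.59 + 0.2163×84.05 + 0.1344×99.06 = 40.5783 per 100,000.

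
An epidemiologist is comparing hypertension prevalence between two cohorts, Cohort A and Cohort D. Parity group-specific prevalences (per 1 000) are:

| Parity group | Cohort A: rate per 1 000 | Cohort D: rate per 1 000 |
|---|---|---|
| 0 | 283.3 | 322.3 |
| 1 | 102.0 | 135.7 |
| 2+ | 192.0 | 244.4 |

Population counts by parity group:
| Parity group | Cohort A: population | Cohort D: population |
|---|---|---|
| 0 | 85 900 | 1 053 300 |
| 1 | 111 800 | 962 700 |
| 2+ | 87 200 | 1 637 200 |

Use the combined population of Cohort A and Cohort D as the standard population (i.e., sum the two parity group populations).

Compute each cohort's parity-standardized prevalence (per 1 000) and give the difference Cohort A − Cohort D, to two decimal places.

Combined standard total = 3 938 100; weights = 0.2893, 0.2728, 0.4379.
Cohort A: 0.2893×283.3 + 0.2728×102.0 + 0.4379×192.0 = 193.8547 per 1 000.
Cohort D: 0.2893×322.3 + 0.2728×135.7 + 0.4379×244.4 = 237.2761 per 1 000.
Difference = 193.8547 − 237.2761 = -43.4214.

-43.42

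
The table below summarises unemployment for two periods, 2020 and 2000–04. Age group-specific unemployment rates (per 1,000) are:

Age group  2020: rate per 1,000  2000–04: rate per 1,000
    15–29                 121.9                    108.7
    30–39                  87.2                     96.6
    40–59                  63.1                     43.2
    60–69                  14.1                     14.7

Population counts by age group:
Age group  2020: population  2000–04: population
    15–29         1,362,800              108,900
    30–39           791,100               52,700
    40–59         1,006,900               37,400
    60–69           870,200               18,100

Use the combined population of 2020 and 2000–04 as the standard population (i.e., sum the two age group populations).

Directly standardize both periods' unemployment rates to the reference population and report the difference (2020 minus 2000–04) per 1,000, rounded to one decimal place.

7.5

Combined standard total = 4,248,100; weights = 0.3464, 0.1986, 0.2458, 0.2091.
2020: 0.3464×121.9 + 0.1986×87.2 + 0.2458×63.1 + 0.2091×14.1 = 78.0113 per 1,000.
2000–04: 0.3464×108.7 + 0.1986×96.6 + 0.2458×43.2 + 0.2091×14.7 = 70.5390 per 1,000.
Difference = 78.0113 − 70.5390 = 7.4724.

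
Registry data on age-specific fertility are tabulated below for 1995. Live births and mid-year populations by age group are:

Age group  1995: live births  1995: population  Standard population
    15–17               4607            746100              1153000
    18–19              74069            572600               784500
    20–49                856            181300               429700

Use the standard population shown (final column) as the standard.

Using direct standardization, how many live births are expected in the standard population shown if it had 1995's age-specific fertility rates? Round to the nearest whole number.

110628

Age-specific rates per 1000 for 1995: 6.175, 129.356, 4.721.
Expected live births = Σ (standard pop × age-specific rate ÷ 1000)
= 1153000×6.175/1000 + 784500×129.356/1000 + 429700×4.721/1000
= 7119.52 + 101479.45 + 2028.81 = 110627.77.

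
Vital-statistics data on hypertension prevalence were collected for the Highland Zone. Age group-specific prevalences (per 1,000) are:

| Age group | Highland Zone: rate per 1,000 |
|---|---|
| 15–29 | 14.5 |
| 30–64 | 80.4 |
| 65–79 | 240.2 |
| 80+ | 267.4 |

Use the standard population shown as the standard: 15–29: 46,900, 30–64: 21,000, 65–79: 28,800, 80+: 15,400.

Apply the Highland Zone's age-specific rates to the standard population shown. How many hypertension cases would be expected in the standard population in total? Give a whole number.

Expected hypertension cases = Σ (standard pop × age-specific rate ÷ 1,000)
= 46,900×14.5/1,000 + 21,000×80.4/1,000 + 28,800×240.2/1,000 + 15,400×267.4/1,000
= 680.05 + 1688.40 + 6917.76 + 4117.96 = 13404.17.

13404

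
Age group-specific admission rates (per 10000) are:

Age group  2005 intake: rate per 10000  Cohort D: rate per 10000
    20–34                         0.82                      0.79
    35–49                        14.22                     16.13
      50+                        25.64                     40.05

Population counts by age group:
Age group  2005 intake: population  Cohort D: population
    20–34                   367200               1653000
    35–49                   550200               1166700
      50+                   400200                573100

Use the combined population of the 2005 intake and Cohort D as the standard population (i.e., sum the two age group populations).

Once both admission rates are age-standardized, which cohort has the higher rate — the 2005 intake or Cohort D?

Cohort D

Combined standard total = 4710400; weights = 0.4289, 0.3645, 0.2066.
The 2005 intake: 0.4289×0.82 + 0.3645×14.22 + 0.2066×25.64 = 10.8327 per 10000.
Cohort D: 0.4289×0.79 + 0.3645×16.13 + 0.2066×40.05 = 14.4935 per 10000.
The crude rates (13.95 vs 12.70) would put the 2005 intake higher, but that reflects its age composition; once standardized to a common age structure, Cohort D has the higher underlying rate.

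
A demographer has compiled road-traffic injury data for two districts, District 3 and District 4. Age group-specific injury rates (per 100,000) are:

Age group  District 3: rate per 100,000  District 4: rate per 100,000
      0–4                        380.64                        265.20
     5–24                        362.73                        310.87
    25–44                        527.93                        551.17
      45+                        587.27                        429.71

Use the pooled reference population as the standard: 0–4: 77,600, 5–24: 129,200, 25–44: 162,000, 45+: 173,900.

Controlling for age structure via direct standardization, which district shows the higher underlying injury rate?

District 3

Standard total = 542,700; weights = 0.1430, 0.2381, 0.2985, 0.3204.
District 3: 0.1430×380.64 + 0.2381×362.73 + 0.2985×527.93 + 0.3204×587.27 = 486.5548 per 100,000.
District 4: 0.1430×265.20 + 0.2381×310.87 + 0.2985×551.17 + 0.3204×429.71 = 414.1515 per 100,000.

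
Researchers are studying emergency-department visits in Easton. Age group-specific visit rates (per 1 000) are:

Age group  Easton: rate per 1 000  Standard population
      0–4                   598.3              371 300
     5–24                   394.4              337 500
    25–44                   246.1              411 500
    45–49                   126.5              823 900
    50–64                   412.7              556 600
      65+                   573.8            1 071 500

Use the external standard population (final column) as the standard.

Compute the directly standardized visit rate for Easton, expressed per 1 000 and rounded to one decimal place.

Standard total = 3 572 300; weights = 0.1039, 0.0945, 0.1152, 0.2306, 0.1558, 0.2999.
Standardized rate: 0.1039×598.3 + 0.0945×394.4 + 0.1152×246.1 + 0.2306×126.5 + 0.1558×412.7 + 0.2999×573.8 = 393.3846 per 1 000.

393.4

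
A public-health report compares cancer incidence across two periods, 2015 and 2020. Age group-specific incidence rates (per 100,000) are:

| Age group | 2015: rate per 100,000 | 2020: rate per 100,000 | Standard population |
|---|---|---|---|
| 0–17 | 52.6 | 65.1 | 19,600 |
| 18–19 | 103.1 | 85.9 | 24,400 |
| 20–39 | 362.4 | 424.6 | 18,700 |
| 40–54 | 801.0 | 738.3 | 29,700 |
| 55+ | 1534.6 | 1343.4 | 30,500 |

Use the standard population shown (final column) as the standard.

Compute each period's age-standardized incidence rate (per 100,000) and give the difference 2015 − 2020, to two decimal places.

Standard total = 122,900; weights = 0.1595, 0.1985, 0.1522, 0.2417, 0.2482.
2015: 0.1595×52.6 + 0.1985×103.1 + 0.1522×362.4 + 0.2417×801.0 + 0.2482×1534.6 = 658.4091 per 100,000.
2020: 0.1595×65.1 + 0.1985×85.9 + 0.1522×424.6 + 0.2417×738.3 + 0.2482×1343.4 = 603.8499 per 100,000.
Difference = 658.4091 − 603.8499 = 54.5592.

54.56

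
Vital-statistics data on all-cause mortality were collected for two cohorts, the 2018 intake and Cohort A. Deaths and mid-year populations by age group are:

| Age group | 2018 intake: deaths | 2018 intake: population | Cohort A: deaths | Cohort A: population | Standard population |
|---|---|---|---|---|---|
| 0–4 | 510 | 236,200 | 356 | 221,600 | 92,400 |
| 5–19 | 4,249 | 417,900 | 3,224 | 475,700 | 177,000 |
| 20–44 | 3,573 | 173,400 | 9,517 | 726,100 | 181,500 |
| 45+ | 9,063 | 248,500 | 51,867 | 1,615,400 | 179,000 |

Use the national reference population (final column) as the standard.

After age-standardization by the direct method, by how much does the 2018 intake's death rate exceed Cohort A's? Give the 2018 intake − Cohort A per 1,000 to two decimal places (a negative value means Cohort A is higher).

Age-specific rates per 1,000 for the 2018 intake: 2.159, 10.168, 20.606, 36.471.
For Cohort A: 1.606, 6.777, 13.107, 32.108.
Standard total = 629,900; weights = 0.1467, 0.2810, 0.2881, 0.2842.
The 2018 intake: 0.1467×2.159 + 0.2810×10.168 + 0.2881×20.606 + 0.2842×36.471 = 19.4751 per 1,000.
Cohort A: 0.1467×1.606 + 0.2810×6.777 + 0.2881×13.107 + 0.2842×32.108 = 15.0409 per 1,000.
Difference = 19.4751 − 15.0409 = 4.4342.

4.43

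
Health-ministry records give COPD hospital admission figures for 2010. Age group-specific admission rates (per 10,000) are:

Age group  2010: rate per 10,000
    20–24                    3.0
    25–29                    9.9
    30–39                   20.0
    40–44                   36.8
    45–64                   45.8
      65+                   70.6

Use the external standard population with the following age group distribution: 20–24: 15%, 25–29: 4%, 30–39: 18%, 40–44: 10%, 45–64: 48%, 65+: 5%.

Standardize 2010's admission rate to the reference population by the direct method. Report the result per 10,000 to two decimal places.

33.64

Standard weights: 0.15, 0.04, 0.18, 0.10, 0.48, 0.05.
Standardized rate: 0.1500×3.0 + 0.0400×9.9 + 0.1800×20.0 + 0.1000×36.8 + 0.4800×45.8 + 0.0500×70.6 = 33.6400 per 10,000.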